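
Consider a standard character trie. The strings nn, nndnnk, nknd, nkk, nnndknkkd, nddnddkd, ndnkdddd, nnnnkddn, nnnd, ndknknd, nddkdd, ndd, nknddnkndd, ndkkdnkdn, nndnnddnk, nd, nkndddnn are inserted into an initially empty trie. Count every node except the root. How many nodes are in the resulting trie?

62

Insert word by word; a character creates a node only if that edge doesn't already exist:
  "nn" → 2 new (n, n)
  "nndnnk" → prefix "nn" already present; 4 new (d, n, n, k)
  "nknd" → prefix "n" already present; 3 new (k, n, d)
  "nkk" → prefix "nk" already present; 1 new (k)
  "nnndknkkd" → prefix "nn" already present; 7 new (n, d, k, n, k, k, d)
  "nddnddkd" → prefix "n" already present; 7 new (d, d, n, d, d, k, d)
  "ndnkdddd" → prefix "nd" already present; 6 new (n, k, d, d, d, d)
  "nnnnkddn" → prefix "nnn" already present; 5 new (n, k, d, d, n)
  "nnnd" → prefix "nnnd" already present; 0 new (none)
  "ndknknd" → prefix "nd" already present; 5 new (k, n, k, n, d)
  "nddkdd" → prefix "ndd" already present; 3 new (k, d, d)
  "ndd" → prefix "ndd" already present; 0 new (none)
  "nknddnkndd" → prefix "nknd" already present; 6 new (d, n, k, n, d, d)
  "ndkkdnkdn" → prefix "ndk" already present; 6 new (k, d, n, k, d, n)
  "nndnnddnk" → prefix "nndnn" already present; 4 new (d, d, n, k)
  "nd" → prefix "nd" already present; 0 new (none)
  "nkndddnn" → prefix "nkndd" already present; 3 new (d, n, n)
Total nodes = 2 + 4 + 3 + 1 + 7 + 7 + 6 + 5 + 0 + 5 + 3 + 0 + 6 + 6 + 4 + 0 + 3 = 62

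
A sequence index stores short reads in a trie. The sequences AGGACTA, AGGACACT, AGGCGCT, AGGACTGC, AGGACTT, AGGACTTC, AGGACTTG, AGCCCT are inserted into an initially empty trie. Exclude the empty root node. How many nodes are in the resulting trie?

Trace insertions, counting only characters that open a new branch:
  "AGGACTA" → 7 new (A, G, G, A, C, T, A)
  "AGGACACT" → prefix "AGGAC" already present; 3 new (A, C, T)
  "AGGCGCT" → prefix "AGG" already present; 4 new (C, G, C, T)
  "AGGACTGC" → prefix "AGGACT" already present; 2 new (G, C)
  "AGGACTT" → prefix "AGGACT" already present; 1 new (T)
  "AGGACTTC" → prefix "AGGACTT" already present; 1 new (C)
  "AGGACTTG" → prefix "AGGACTT" already present; 1 new (G)
  "AGCCCT" → prefix "AG" already present; 4 new (C, C, C, T)
Total nodes = 7 + 3 + 4 + 2 + 1 + 1 + 1 + 4 = 23

23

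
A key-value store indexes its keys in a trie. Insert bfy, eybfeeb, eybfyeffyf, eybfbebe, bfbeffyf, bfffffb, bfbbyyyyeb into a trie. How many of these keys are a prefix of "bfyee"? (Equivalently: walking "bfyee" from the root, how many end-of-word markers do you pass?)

1

Traverse "bfyee" character by character; count nodes along the way that are marked as word ends.
Prefixes of the query that are stored words: "bfy"
Count: 1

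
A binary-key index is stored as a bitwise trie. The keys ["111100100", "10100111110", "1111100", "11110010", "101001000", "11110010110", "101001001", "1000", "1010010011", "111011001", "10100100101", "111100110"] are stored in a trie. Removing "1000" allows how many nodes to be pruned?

After clearing the end-marker at "1000", prune upward until reaching a node still needed by another word.
The suffix "00" (2 nodes) is used only by "1000"; the node for "10" still has the child "1", so pruning stops there.
Nodes removed: 2

2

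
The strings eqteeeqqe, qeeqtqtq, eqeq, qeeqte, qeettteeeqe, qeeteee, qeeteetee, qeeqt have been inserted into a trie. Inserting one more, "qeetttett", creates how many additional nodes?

Walking "qeetttett" from the root, the first 7 characters ("qeettte") follow existing edges; "t" is the first miss.
So 9 − 7 = 2 new nodes.

2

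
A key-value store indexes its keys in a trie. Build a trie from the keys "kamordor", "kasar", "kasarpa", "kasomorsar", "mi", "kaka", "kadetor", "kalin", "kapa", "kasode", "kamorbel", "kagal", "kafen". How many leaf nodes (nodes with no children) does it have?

12

Leaves are exactly the stored words that no other stored word extends.
Those words: "kadetor", "kafen", "kagal", "kaka", "kalin", "kamorbel", "kamordor", "kapa", "kasarpa", "kasode", "kasomorsar", "mi"
Leaf count: 12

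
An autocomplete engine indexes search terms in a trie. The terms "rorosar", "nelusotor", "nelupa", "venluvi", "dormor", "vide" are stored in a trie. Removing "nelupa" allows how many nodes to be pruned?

After clearing the end-marker at "nelupa", prune upward until reaching a node still needed by another word.
The suffix "pa" (2 nodes) is used only by "nelupa"; the node for "nelu" still has the child "s", so pruning stops there.
Nodes removed: 2

2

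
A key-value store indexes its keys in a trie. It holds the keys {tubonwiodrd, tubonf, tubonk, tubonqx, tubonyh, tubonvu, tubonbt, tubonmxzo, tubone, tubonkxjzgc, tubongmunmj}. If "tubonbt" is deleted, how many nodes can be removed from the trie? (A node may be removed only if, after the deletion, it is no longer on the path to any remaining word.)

2

After clearing the end-marker at "tubonbt", prune upward until reaching a node still needed by another word.
The suffix "bt" (2 nodes) is used only by "tubonbt"; the node for "tubon" still has the child "w", so pruning stops there.
Nodes removed: 2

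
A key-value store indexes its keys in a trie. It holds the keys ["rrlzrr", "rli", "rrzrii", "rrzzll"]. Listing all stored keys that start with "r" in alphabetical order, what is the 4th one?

Filter for "r…" and sort: "rli", "rrlzrr", "rrzrii", "rrzzll"
The 4th is rrzzll.

rrzzll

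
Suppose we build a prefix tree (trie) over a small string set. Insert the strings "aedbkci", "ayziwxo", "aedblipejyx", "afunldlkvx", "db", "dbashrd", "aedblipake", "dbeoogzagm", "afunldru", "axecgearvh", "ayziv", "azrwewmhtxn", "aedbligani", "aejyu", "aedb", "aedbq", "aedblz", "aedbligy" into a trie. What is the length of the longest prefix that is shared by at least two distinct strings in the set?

7

The deepest shared node is where two words last agree before diverging.
"aedbligani" and "aedbligy" agree on "aedblig" (7 characters) before diverging; nothing deeper is shared.
Longest shared-prefix length: 7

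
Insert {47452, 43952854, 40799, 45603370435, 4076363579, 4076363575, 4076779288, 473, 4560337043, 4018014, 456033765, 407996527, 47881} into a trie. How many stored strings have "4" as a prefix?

13

Filter for entries beginning with "4":
Words under "4": 4018014, 4076363575, 4076363579, 4076779288, 40799, 407996527, 43952854, 4560337043, 45603370435, 456033765, 473, 47452, 47881
Count: 13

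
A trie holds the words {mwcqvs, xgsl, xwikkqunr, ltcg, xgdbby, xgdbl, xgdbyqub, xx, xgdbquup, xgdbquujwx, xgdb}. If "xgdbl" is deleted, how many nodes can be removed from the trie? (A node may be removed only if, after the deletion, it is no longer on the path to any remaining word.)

1

Walk "xgdbl" from the leaf back toward the root, removing each node that no remaining word uses.
The suffix "l" (1 node) is used only by "xgdbl"; the node for "xgdb" still has the child "b", so pruning stops there.
Nodes removed: 1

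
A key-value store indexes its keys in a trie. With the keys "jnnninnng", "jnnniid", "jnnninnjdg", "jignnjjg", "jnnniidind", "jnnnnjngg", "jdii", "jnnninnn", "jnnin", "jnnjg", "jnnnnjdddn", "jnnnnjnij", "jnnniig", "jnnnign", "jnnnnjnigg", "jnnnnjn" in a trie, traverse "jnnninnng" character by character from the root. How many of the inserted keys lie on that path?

2

Check each prefix of "jnnninnng" against the stored set — each match is an end-marker on the path.
Prefixes of the query that are stored words: "jnnninnn", "jnnninnng"
Count: 2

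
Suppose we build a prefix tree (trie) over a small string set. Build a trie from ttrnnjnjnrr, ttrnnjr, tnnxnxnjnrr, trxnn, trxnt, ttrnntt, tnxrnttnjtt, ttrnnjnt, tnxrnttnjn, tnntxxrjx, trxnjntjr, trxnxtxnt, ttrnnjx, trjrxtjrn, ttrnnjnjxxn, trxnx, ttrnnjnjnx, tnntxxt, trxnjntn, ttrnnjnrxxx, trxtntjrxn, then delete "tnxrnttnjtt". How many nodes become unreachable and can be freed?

Walk "tnxrnttnjtt" from the leaf back toward the root, removing each node that no remaining word uses.
The suffix "tt" (2 nodes) is used only by "tnxrnttnjtt"; the node for "tnxrnttnj" still has the child "n", so pruning stops there.
Nodes removed: 2

2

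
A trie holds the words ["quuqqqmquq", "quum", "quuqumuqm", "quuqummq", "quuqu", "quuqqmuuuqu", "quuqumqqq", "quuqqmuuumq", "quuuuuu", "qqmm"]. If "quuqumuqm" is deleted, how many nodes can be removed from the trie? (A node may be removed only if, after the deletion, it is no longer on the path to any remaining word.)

3

Walk "quuqumuqm" from the leaf back toward the root, removing each node that no remaining word uses.
The suffix "uqm" (3 nodes) is used only by "quuqumuqm"; the node for "quuqum" still has the child "m", so pruning stops there.
Nodes removed: 3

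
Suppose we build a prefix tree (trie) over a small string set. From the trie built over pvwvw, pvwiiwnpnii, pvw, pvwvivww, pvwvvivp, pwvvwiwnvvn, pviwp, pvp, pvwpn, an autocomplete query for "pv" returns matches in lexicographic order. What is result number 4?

Filter for "pv…" and sort: "pviwp", "pvp", "pvw", "pvwiiwnpnii", "pvwpn", "pvwvivww", "pvwvvivp", "pvwvw"
The 4th is pvwiiwnpnii.

pvwiiwnpnii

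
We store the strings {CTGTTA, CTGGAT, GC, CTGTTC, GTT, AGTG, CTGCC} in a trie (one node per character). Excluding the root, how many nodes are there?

Trace insertions, counting only characters that open a new branch:
  "CTGTTA" → 6 new (C, T, G, T, T, A)
  "CTGGAT" → prefix "CTG" already present; 3 new (G, A, T)
  "GC" → 2 new (G, C)
  "CTGTTC" → prefix "CTGTT" already present; 1 new (C)
  "GTT" → prefix "G" already present; 2 new (T, T)
  "AGTG" → 4 new (A, G, T, G)
  "CTGCC" → prefix "CTG" already present; 2 new (C, C)
Total nodes = 6 + 3 + 2 + 1 + 2 + 4 + 2 = 20

20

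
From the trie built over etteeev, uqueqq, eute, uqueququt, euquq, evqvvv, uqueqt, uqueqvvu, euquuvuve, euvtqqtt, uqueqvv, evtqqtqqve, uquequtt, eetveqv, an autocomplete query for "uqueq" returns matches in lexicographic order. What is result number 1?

Words with prefix "uqueq", in lexicographic order: "uqueqq", "uqueqt", "uqueququt", "uquequtt", "uqueqvv", "uqueqvvu"
The 1st is uqueqq.

uqueqq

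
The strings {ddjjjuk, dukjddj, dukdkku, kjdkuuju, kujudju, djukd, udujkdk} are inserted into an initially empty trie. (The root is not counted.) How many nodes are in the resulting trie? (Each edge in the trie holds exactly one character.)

For each word, the new-node count is its length minus the longest prefix already in the trie:
  "ddjjjuk" → 7 new (d, d, j, j, j, u, k)
  "dukjddj" → prefix "d" already present; 6 new (u, k, j, d, d, j)
  "dukdkku" → prefix "duk" already present; 4 new (d, k, k, u)
  "kjdkuuju" → 8 new (k, j, d, k, u, u, j, u)
  "kujudju" → prefix "k" already present; 6 new (u, j, u, d, j, u)
  "djukd" → prefix "d" already present; 4 new (j, u, k, d)
  "udujkdk" → 7 new (u, d, u, j, k, d, k)
Total nodes = 7 + 6 + 4 + 8 + 6 + 4 + 7 = 42

42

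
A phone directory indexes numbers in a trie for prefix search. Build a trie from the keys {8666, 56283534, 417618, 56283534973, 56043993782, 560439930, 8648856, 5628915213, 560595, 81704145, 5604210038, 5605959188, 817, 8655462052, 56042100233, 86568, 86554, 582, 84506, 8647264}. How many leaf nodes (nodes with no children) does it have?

16

A leaf is a node with no children — equivalently, the end of a word that is not a proper prefix of any other stored word.
Those words: "417618", "56042100233", "5604210038", "560439930", "56043993782", "5605959188", "56283534973", "5628915213", "582", "81704145", "84506", "8647264", "8648856", "8655462052", "86568", "8666"
Leaf count: 16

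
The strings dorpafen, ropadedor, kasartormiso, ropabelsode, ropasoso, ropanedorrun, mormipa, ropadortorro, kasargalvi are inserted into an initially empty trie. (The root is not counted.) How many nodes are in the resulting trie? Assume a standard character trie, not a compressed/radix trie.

67

For each word, the new-node count is its length minus the longest prefix already in the trie:
  "dorpafen" → 8 new (d, o, r, p, a, f, e, n)
  "ropadedor" → 9 new (r, o, p, a, d, e, d, o, r)
  "kasartormiso" → 12 new (k, a, s, a, r, t, o, r, m, i, s, o)
  "ropabelsode" → prefix "ropa" already present; 7 new (b, e, l, s, o, d, e)
  "ropasoso" → prefix "ropa" already present; 4 new (s, o, s, o)
  "ropanedorrun" → prefix "ropa" already present; 8 new (n, e, d, o, r, r, u, n)
  "mormipa" → 7 new (m, o, r, m, i, p, a)
  "ropadortorro" → prefix "ropad" already present; 7 new (o, r, t, o, r, r, o)
  "kasargalvi" → prefix "kasar" already present; 5 new (g, a, l, v, i)
Total nodes = 8 + 9 + 12 + 7 + 4 + 8 + 7 + 7 + 5 = 67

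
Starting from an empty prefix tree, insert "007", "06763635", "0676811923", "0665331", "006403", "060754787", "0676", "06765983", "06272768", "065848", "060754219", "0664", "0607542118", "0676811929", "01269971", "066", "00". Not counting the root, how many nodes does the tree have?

60

Trace insertions, counting only characters that open a new branch:
  "007" → 3 new (0, 0, 7)
  "06763635" → prefix "0" already present; 7 new (6, 7, 6, 3, 6, 3, 5)
  "0676811923" → prefix "0676" already present; 6 new (8, 1, 1, 9, 2, 3)
  "0665331" → prefix "06" already present; 5 new (6, 5, 3, 3, 1)
  "006403" → prefix "00" already present; 4 new (6, 4, 0, 3)
  "060754787" → prefix "06" already present; 7 new (0, 7, 5, 4, 7, 8, 7)
  "0676" → prefix "0676" already present; 0 new (none)
  "06765983" → prefix "0676" already present; 4 new (5, 9, 8, 3)
  "06272768" → prefix "06" already present; 6 new (2, 7, 2, 7, 6, 8)
  "065848" → prefix "06" already present; 4 new (5, 8, 4, 8)
  "060754219" → prefix "060754" already present; 3 new (2, 1, 9)
  "0664" → prefix "066" already present; 1 new (4)
  "0607542118" → prefix "06075421" already present; 2 new (1, 8)
  "0676811929" → prefix "067681192" already present; 1 new (9)
  "01269971" → prefix "0" already present; 7 new (1, 2, 6, 9, 9, 7, 1)
  "066" → prefix "066" already present; 0 new (none)
  "00" → prefix "00" already present; 0 new (none)
Total nodes = 3 + 7 + 6 + 5 + 4 + 7 + 0 + 4 + 6 + 4 + 3 + 1 + 2 + 1 + 7 + 0 + 0 = 60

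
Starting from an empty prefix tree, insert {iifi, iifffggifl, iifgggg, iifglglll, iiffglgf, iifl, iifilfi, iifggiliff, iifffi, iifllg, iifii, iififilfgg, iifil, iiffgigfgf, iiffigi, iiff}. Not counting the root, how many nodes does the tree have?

Insert word by word; a character creates a node only if that edge doesn't already exist:
  "iifi" → 4 new (i, i, f, i)
  "iifffggifl" → prefix "iif" already present; 7 new (f, f, g, g, i, f, l)
  "iifgggg" → prefix "iif" already present; 4 new (g, g, g, g)
  "iifglglll" → prefix "iifg" already present; 5 new (l, g, l, l, l)
  "iiffglgf" → prefix "iiff" already present; 4 new (g, l, g, f)
  "iifl" → prefix "iif" already present; 1 new (l)
  "iifilfi" → prefix "iifi" already present; 3 new (l, f, i)
  "iifggiliff" → prefix "iifgg" already present; 5 new (i, l, i, f, f)
  "iifffi" → prefix "iifff" already present; 1 new (i)
  "iifllg" → prefix "iifl" already present; 2 new (l, g)
  "iifii" → prefix "iifi" already present; 1 new (i)
  "iififilfgg" → prefix "iifi" already present; 6 new (f, i, l, f, g, g)
  "iifil" → prefix "iifil" already present; 0 new (none)
  "iiffgigfgf" → prefix "iiffg" already present; 5 new (i, g, f, g, f)
  "iiffigi" → prefix "iiff" already present; 3 new (i, g, i)
  "iiff" → prefix "iiff" already present; 0 new (none)
Total nodes = 4 + 7 + 4 + 5 + 4 + 1 + 3 + 5 + 1 + 2 + 1 + 6 + 0 + 5 + 3 + 0 = 51

51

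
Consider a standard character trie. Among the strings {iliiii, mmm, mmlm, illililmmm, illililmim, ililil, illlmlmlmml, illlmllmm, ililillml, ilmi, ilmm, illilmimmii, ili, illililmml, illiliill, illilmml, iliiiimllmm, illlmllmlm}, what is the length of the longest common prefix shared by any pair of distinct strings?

9

Look for the deepest trie node that still has at least two words in its subtree.
"illililmml" and "illililmmm" agree on "illililmm" (9 characters) before diverging; nothing deeper is shared.
Longest shared-prefix length: 9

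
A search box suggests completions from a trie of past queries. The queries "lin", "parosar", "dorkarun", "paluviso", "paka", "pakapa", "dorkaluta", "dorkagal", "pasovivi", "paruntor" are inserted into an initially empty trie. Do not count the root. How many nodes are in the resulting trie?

Count nodes per top-level branch (shared prefixes stored once):
  'd'-branch (dorkagal, dorkaluta, dorkarun): 15 nodes
  'l'-branch (lin): 3 nodes
  'p'-branch (paka, pakapa, paluviso, parosar, paruntor, pasovivi): 28 nodes
Sum: 46

46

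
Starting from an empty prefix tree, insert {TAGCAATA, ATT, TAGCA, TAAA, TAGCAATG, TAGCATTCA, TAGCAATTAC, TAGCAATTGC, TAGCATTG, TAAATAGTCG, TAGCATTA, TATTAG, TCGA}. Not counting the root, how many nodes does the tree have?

38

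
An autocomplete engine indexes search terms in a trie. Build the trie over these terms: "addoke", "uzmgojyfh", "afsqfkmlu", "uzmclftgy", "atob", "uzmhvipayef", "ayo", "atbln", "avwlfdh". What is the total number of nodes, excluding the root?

51

Count nodes per top-level branch (shared prefixes stored once):
  'a'-branch (addoke, afsqfkmlu, atbln, atob, avwlfdh, ayo): 28 nodes
  'u'-branch (uzmclftgy, uzmgojyfh, uzmhvipayef): 23 nodes
Sum: 51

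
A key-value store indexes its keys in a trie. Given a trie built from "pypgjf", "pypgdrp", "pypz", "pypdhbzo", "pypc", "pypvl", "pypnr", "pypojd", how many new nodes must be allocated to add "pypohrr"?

3

"pypo" is already a path in the trie; the remaining "hrr" must be added.
So 7 − 4 = 3 new nodes.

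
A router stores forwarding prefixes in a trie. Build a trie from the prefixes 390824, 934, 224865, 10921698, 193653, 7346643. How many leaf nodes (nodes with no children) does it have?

Leaves are exactly the stored words that no other stored word extends.
Those words: "10921698", "193653", "224865", "390824", "7346643", "934"
Leaf count: 6

6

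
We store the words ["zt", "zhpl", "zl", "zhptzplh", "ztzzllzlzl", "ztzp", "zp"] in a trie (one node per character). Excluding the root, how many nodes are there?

21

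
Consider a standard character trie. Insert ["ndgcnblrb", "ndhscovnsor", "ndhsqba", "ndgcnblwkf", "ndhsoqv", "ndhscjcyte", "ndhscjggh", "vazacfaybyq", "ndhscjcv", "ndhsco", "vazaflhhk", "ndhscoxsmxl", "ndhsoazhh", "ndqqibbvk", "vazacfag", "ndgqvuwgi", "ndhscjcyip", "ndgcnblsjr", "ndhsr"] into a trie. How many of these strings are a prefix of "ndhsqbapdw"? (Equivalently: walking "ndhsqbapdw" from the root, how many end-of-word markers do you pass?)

Check each prefix of "ndhsqbapdw" against the stored set — each match is an end-marker on the path.
Prefixes of the query that are stored words: "ndhsqba"
Count: 1

1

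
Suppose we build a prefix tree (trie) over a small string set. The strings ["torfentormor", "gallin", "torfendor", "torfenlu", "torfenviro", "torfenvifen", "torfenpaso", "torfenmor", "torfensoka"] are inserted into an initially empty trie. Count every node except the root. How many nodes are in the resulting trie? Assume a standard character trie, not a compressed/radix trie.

Trace insertions, counting only characters that open a new branch:
  "torfentormor" → 12 new (t, o, r, f, e, n, t, o, r, m, o, r)
  "gallin" → 6 new (g, a, l, l, i, n)
  "torfendor" → prefix "torfen" already present; 3 new (d, o, r)
  "torfenlu" → prefix "torfen" already present; 2 new (l, u)
  "torfenviro" → prefix "torfen" already present; 4 new (v, i, r, o)
  "torfenvifen" → prefix "torfenvi" already present; 3 new (f, e, n)
  "torfenpaso" → prefix "torfen" already present; 4 new (p, a, s, o)
  "torfenmor" → prefix "torfen" already present; 3 new (m, o, r)
  "torfensoka" → prefix "torfen" already present; 4 new (s, o, k, a)
Total nodes = 12 + 6 + 3 + 2 + 4 + 3 + 4 + 3 + 4 = 41

41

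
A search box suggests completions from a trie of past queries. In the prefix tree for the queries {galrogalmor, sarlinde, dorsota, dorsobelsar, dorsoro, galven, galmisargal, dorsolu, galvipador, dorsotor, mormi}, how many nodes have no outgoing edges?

11

A leaf is a node with no children — equivalently, the end of a word that is not a proper prefix of any other stored word.
Those words: "dorsobelsar", "dorsolu", "dorsoro", "dorsota", "dorsotor", "galmisargal", "galrogalmor", "galven", "galvipador", "mormi", "sarlinde"
Leaf count: 11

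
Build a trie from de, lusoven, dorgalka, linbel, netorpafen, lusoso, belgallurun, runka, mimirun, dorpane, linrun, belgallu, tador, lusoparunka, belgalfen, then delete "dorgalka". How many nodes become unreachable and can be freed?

Walk "dorgalka" from the leaf back toward the root, removing each node that no remaining word uses.
The suffix "galka" (5 nodes) is used only by "dorgalka"; the node for "dor" still has the child "p", so pruning stops there.
Nodes removed: 5

5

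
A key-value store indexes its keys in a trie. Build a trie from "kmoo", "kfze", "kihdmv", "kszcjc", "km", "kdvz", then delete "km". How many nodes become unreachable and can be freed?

0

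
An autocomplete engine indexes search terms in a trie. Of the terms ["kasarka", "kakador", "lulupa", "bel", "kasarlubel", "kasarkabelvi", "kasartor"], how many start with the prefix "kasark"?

2

Walk to "kasark"; the words in its subtree are exactly those with that prefix.
Matches: "kasarka", "kasarkabelvi"
Count: 2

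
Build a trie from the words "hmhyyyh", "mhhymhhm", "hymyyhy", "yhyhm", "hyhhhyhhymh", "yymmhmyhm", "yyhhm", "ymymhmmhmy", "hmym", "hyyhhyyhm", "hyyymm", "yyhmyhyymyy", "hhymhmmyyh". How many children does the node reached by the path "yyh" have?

Walk "yyh" from the root, arriving at one node.
Distinct next characters after "yyh": h, m.
That node has 2 child edges.

2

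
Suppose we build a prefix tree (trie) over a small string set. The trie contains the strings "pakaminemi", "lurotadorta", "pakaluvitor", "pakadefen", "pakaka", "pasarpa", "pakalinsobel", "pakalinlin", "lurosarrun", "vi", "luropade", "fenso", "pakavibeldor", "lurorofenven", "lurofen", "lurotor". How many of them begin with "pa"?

8

Traverse to the node for "pa", then collect every word in that subtree.
Matches: "pakadefen", "pakaka", "pakalinlin", "pakalinsobel", "pakaluvitor", "pakaminemi", "pakavibeldor", "pasarpa"
Count: 8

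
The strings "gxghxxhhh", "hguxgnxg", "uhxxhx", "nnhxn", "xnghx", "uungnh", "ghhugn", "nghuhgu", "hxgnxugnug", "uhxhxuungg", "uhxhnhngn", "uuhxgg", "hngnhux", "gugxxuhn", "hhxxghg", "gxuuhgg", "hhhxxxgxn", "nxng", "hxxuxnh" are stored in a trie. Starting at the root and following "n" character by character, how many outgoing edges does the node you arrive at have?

3

Walk "n" from the root, arriving at one node.
Distinct next characters after "n": g, n, x.
That node has 3 child edges.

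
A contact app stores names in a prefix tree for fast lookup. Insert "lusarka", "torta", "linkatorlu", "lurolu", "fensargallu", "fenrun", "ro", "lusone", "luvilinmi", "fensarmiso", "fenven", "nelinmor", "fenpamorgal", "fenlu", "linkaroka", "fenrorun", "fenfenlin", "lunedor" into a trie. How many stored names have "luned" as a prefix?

1

Walk to "luned"; the words in its subtree are exactly those with that prefix.
Words under "luned": lunedor
Count: 1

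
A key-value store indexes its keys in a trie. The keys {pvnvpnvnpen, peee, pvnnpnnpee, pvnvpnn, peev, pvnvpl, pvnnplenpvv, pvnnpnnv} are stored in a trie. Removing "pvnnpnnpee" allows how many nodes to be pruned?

Walk "pvnnpnnpee" from the leaf back toward the root, removing each node that no remaining word uses.
The suffix "pee" (3 nodes) is used only by "pvnnpnnpee"; the node for "pvnnpnn" still has the child "v", so pruning stops there.
Nodes removed: 3

3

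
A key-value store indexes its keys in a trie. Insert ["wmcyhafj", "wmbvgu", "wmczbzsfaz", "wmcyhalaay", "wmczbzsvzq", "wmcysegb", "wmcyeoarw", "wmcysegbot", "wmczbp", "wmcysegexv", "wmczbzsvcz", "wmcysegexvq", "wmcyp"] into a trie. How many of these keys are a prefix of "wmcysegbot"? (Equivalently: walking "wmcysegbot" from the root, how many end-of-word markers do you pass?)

Check each prefix of "wmcysegbot" against the stored set — each match is an end-marker on the path.
Prefixes of the query that are stored words: "wmcysegb", "wmcysegbot"
Count: 2

2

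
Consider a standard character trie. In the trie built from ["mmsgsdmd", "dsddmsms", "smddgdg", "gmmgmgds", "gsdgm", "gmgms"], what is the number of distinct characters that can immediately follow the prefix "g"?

2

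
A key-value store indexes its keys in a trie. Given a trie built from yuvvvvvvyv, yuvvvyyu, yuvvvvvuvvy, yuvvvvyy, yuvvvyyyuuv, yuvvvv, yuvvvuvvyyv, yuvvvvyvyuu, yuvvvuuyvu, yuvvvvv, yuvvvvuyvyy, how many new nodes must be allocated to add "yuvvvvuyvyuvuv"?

4

The longest prefix of "yuvvvvuyvyuvuv" already in the trie is "yuvvvvuyvy" (length 10).
Each of the 4 remaining characters creates one node.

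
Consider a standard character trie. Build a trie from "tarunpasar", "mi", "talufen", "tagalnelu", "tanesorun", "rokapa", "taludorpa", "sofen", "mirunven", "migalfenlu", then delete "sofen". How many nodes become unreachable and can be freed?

5

After clearing the end-marker at "sofen", prune upward until reaching a node still needed by another word.
No other word shares any prefix with "sofen", so all 5 of its nodes go.
Nodes removed: 5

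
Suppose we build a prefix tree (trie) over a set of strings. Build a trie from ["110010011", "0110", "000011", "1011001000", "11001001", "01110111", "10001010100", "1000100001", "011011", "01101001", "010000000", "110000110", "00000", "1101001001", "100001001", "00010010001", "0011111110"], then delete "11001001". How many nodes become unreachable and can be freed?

0

Walk "11001001" from the leaf back toward the root, removing each node that no remaining word uses.
Every node on "11001001" is still needed (e.g. by "110010011"), so nothing is freed.
Nodes removed: 0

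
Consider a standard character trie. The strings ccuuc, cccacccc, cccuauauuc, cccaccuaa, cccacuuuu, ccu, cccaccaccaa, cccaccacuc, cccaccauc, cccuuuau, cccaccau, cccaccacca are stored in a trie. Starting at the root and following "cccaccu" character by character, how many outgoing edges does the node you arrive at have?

Follow the path "cccaccu" to its node, then look at its outgoing edges.
Distinct next characters after "cccaccu": a.
That node has 1 child edge.

1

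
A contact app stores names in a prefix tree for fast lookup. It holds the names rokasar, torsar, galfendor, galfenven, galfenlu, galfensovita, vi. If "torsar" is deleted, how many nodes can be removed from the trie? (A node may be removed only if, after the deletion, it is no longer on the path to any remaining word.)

6

Walk "torsar" from the leaf back toward the root, removing each node that no remaining word uses.
No other word shares any prefix with "torsar", so all 6 of its nodes go.
Nodes removed: 6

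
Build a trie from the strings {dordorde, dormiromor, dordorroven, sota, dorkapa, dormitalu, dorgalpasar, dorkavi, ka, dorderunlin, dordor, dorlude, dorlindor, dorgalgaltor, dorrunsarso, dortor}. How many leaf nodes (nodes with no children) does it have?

A leaf is a node with no children — equivalently, the end of a word that is not a proper prefix of any other stored word.
Those words: "dorderunlin", "dordorde", "dordorroven", "dorgalgaltor", "dorgalpasar", "dorkapa", "dorkavi", "dorlindor", "dorlude", "dormiromor", "dormitalu", "dorrunsarso", "dortor", "ka", "sota"
Leaf count: 15

15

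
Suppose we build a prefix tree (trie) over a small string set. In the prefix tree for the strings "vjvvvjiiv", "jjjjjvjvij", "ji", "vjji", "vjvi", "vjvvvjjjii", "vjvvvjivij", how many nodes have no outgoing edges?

Leaves are exactly the stored words that no other stored word extends.
Those words: "ji", "jjjjjvjvij", "vjji", "vjvi", "vjvvvjiiv", "vjvvvjivij", "vjvvvjjjii"
Leaf count: 7

7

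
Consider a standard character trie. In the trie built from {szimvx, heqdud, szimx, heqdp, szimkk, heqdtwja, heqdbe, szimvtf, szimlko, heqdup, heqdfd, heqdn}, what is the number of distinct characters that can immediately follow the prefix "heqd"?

Walk "heqd" from the root, arriving at one node.
Distinct next characters after "heqd": b, f, n, p, t, u.
That node has 6 child edges.

6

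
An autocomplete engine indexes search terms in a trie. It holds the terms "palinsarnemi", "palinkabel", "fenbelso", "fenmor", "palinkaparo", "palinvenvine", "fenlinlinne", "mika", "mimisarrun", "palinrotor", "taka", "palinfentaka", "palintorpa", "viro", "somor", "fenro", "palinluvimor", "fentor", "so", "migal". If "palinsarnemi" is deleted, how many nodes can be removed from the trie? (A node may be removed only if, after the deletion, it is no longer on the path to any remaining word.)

7

Walk "palinsarnemi" from the leaf back toward the root, removing each node that no remaining word uses.
The suffix "sarnemi" (7 nodes) is used only by "palinsarnemi"; the node for "palin" still has the child "k", so pruning stops there.
Nodes removed: 7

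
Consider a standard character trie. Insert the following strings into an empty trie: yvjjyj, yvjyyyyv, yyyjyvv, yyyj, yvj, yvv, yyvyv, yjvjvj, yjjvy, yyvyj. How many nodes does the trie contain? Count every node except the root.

Count nodes per top-level branch (shared prefixes stored once):
  'y'-branch (yjjvy, yjvjvj, yvj, yvjjyj, yvjyyyyv, yvv, yyvyj, yyvyv, yyyj, yyyjyvv): 30 nodes
Sum: 30

30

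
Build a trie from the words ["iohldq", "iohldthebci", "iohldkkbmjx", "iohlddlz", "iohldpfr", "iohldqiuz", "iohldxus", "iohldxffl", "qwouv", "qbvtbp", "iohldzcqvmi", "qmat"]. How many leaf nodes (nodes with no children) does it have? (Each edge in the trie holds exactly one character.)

11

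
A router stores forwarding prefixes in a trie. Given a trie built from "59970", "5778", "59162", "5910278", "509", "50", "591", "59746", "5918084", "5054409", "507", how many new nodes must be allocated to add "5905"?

The longest prefix of "5905" already in the trie is "59" (length 2).
New nodes needed: |"5905"| − 2 = 4 − 2 = 2.

2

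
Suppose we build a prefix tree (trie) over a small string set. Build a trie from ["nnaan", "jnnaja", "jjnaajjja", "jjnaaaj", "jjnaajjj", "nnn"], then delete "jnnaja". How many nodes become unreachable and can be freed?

After clearing the end-marker at "jnnaja", prune upward until reaching a node still needed by another word.
The suffix "nnaja" (5 nodes) is used only by "jnnaja"; the node for "j" still has the child "j", so pruning stops there.
Nodes removed: 5

5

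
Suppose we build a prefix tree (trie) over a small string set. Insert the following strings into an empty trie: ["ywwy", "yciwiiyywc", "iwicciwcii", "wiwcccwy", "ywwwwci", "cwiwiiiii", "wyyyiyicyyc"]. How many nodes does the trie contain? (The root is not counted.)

54

Insert word by word; a character creates a node only if that edge doesn't already exist:
  "ywwy" → 4 new (y, w, w, y)
  "yciwiiyywc" → prefix "y" already present; 9 new (c, i, w, i, i, y, y, w, c)
  "iwicciwcii" → 10 new (i, w, i, c, c, i, w, c, i, i)
  "wiwcccwy" → 8 new (w, i, w, c, c, c, w, y)
  "ywwwwci" → prefix "yww" already present; 4 new (w, w, c, i)
  "cwiwiiiii" → 9 new (c, w, i, w, i, i, i, i, i)
  "wyyyiyicyyc" → prefix "w" already present; 10 new (y, y, y, i, y, i, c, y, y, c)
Total nodes = 4 + 9 + 10 + 8 + 4 + 9 + 10 = 54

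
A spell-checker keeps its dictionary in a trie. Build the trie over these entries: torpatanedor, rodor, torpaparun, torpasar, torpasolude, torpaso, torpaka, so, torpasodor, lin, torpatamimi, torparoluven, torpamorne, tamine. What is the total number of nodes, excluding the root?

61

Count nodes per top-level branch (shared prefixes stored once):
  'l'-branch (lin): 3 nodes
  'r'-branch (rodor): 5 nodes
  's'-branch (so): 2 nodes
  't'-branch (tamine, torpaka, torpamorne, torpaparun, torparoluven, torpasar, torpaso, torpasodor, torpasolude, torpatamimi, torpatanedor): 51 nodes
Sum: 61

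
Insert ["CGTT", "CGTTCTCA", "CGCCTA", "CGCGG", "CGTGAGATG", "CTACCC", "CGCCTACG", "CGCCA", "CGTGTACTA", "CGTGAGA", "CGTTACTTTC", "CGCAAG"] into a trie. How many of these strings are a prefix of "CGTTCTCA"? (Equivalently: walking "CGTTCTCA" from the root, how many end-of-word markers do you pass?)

2

Walk "CGTTCTCA" from the root; an end-of-word marker is hit whenever a stored word is a prefix of "CGTTCTCA".
Prefixes of the query that are stored words: "CGTT", "CGTTCTCA"
Count: 2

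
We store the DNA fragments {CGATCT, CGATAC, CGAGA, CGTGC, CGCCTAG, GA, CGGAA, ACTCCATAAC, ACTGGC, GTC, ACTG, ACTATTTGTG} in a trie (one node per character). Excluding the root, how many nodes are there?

Count nodes per top-level branch (shared prefixes stored once):
  'A'-branch (ACTATTTGTG, ACTCCATAAC, ACTG, ACTGGC): 20 nodes
  'C'-branch (CGAGA, CGATAC, CGATCT, CGCCTAG, CGGAA, CGTGC): 21 nodes
  'G'-branch (GA, GTC): 4 nodes
Sum: 45

45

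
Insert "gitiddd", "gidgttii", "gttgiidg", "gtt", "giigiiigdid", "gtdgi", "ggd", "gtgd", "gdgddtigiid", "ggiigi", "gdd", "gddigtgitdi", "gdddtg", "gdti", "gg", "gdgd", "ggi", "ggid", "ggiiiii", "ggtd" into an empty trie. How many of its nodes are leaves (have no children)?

A leaf is a node with no children — equivalently, the end of a word that is not a proper prefix of any other stored word.
Those words: "gdddtg", "gddigtgitdi", "gdgddtigiid", "gdti", "ggd", "ggid", "ggiigi", "ggiiiii", "ggtd", "gidgttii", "giigiiigdid", "gitiddd", "gtdgi", "gtgd", "gttgiidg"
Leaf count: 15

15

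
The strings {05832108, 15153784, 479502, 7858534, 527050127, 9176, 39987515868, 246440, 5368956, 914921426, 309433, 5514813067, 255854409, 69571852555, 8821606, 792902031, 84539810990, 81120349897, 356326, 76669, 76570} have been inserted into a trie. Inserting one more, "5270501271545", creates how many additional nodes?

4

The longest prefix of "5270501271545" already in the trie is "527050127" (length 9).
New nodes needed: |"5270501271545"| − 9 = 13 − 9 = 4.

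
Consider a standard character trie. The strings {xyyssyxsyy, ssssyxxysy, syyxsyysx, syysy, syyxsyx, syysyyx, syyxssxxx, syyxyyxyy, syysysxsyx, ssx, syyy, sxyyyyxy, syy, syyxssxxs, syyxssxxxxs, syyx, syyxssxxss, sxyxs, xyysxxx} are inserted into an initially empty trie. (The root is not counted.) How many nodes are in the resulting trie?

65

Trace insertions, counting only characters that open a new branch:
  "xyyssyxsyy" → 10 new (x, y, y, s, s, y, x, s, y, y)
  "ssssyxxysy" → 10 new (s, s, s, s, y, x, x, y, s, y)
  "syyxsyysx" → prefix "s" already present; 8 new (y, y, x, s, y, y, s, x)
  "syysy" → prefix "syy" already present; 2 new (s, y)
  "syyxsyx" → prefix "syyxsy" already present; 1 new (x)
  "syysyyx" → prefix "syysy" already present; 2 new (y, x)
  "syyxssxxx" → prefix "syyxs" already present; 4 new (s, x, x, x)
  "syyxyyxyy" → prefix "syyx" already present; 5 new (y, y, x, y, y)
  "syysysxsyx" → prefix "syysy" already present; 5 new (s, x, s, y, x)
  "ssx" → prefix "ss" already present; 1 new (x)
  "syyy" → prefix "syy" already present; 1 new (y)
  "sxyyyyxy" → prefix "s" already present; 7 new (x, y, y, y, y, x, y)
  "syy" → prefix "syy" already present; 0 new (none)
  "syyxssxxs" → prefix "syyxssxx" already present; 1 new (s)
  "syyxssxxxxs" → prefix "syyxssxxx" already present; 2 new (x, s)
  "syyx" → prefix "syyx" already present; 0 new (none)
  "syyxssxxss" → prefix "syyxssxxs" already present; 1 new (s)
  "sxyxs" → prefix "sxy" already present; 2 new (x, s)
  "xyysxxx" → prefix "xyys" already present; 3 new (x, x, x)
Total nodes = 10 + 10 + 8 + 2 + 1 + 2 + 4 + 5 + 5 + 1 + 1 + 7 + 0 + 1 + 2 + 0 + 1 + 2 + 3 = 65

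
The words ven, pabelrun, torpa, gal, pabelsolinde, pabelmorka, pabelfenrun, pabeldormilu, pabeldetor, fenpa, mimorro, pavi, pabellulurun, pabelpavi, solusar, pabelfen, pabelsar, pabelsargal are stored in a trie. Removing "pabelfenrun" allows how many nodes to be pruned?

Walk "pabelfenrun" from the leaf back toward the root, removing each node that no remaining word uses.
The suffix "run" (3 nodes) is used only by "pabelfenrun"; "pabelfen" is itself a stored word, so pruning stops there.
Nodes removed: 3

3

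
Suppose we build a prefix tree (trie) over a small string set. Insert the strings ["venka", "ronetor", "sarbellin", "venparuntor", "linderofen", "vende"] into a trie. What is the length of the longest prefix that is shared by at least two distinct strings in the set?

3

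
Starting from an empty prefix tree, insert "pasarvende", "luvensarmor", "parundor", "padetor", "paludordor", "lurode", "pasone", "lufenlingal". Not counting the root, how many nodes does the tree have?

Trace insertions, counting only characters that open a new branch:
  "pasarvende" → 10 new (p, a, s, a, r, v, e, n, d, e)
  "luvensarmor" → 11 new (l, u, v, e, n, s, a, r, m, o, r)
  "parundor" → prefix "pa" already present; 6 new (r, u, n, d, o, r)
  "padetor" → prefix "pa" already present; 5 new (d, e, t, o, r)
  "paludordor" → prefix "pa" already present; 8 new (l, u, d, o, r, d, o, r)
  "lurode" → prefix "lu" already present; 4 new (r, o, d, e)
  "pasone" → prefix "pas" already present; 3 new (o, n, e)
  "lufenlingal" → prefix "lu" already present; 9 new (f, e, n, l, i, n, g, a, l)
Total nodes = 10 + 11 + 6 + 5 + 8 + 4 + 3 + 9 = 56

56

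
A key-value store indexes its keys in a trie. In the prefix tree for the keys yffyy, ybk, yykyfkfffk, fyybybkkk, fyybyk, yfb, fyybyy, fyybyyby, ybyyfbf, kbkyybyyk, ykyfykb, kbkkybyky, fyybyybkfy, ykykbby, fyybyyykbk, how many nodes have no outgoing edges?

A leaf is a node with no children — equivalently, the end of a word that is not a proper prefix of any other stored word.
Those words: "fyybybkkk", "fyybyk", "fyybyybkfy", "fyybyyby", "fyybyyykbk", "kbkkybyky", "kbkyybyyk", "ybk", "ybyyfbf", "yfb", "yffyy", "ykyfykb", "ykykbby", "yykyfkfffk"
Leaf count: 14

14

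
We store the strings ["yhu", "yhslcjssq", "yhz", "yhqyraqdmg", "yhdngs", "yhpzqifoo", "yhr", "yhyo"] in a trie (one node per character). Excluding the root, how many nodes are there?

For each word, the new-node count is its length minus the longest prefix already in the trie:
  "yhu" → 3 new (y, h, u)
  "yhslcjssq" → prefix "yh" already present; 7 new (s, l, c, j, s, s, q)
  "yhz" → prefix "yh" already present; 1 new (z)
  "yhqyraqdmg" → prefix "yh" already present; 8 new (q, y, r, a, q, d, m, g)
  "yhdngs" → prefix "yh" already present; 4 new (d, n, g, s)
  "yhpzqifoo" → prefix "yh" already present; 7 new (p, z, q, i, f, o, o)
  "yhr" → prefix "yh" already present; 1 new (r)
  "yhyo" → prefix "yh" already present; 2 new (y, o)
Total nodes = 3 + 7 + 1 + 8 + 4 + 7 + 1 + 2 = 33

33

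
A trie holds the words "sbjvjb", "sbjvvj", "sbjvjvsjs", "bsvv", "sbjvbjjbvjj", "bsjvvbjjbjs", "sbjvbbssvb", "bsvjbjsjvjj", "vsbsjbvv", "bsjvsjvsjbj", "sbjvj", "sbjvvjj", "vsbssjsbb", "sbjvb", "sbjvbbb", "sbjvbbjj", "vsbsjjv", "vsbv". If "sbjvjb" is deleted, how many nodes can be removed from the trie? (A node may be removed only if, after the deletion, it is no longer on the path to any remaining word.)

A node on "sbjvjb"'s path can go only if nothing else ends at it or branches off below it.
The suffix "b" (1 node) is used only by "sbjvjb"; the node for "sbjvj" still has the child "v", so pruning stops there.
Nodes removed: 1

1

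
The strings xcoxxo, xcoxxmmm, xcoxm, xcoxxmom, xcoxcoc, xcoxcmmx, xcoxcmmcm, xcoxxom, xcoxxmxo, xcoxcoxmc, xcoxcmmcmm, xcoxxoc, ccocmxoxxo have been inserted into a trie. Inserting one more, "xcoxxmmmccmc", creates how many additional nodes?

Walking "xcoxxmmmccmc" from the root, the first 8 characters ("xcoxxmmm") follow existing edges; "c" is the first miss.
Each of the 4 remaining characters creates one node.

4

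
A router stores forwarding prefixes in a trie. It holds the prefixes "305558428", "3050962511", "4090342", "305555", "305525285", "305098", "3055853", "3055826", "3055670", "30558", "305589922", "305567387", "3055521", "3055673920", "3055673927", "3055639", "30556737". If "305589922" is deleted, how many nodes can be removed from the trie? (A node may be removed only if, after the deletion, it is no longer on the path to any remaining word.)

4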